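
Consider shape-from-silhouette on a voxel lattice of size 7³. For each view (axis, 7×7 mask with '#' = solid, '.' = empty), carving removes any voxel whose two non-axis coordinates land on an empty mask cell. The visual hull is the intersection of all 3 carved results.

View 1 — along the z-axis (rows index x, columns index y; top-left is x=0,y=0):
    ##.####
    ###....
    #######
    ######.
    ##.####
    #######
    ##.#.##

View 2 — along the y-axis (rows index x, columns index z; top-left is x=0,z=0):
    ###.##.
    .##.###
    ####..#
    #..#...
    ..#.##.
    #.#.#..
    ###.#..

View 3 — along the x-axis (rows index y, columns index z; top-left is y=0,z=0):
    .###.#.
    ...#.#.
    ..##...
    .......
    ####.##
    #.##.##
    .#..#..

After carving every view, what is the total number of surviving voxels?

remaining voxels: 62

start: 7×7×7 = 343 voxels
V1 z: intersect with XY mask (40 set) -- 280 left
V2 y: intersect with XZ mask (27 set) -- 151 left
V3 x: intersect with YZ mask (21 set) -- 62 left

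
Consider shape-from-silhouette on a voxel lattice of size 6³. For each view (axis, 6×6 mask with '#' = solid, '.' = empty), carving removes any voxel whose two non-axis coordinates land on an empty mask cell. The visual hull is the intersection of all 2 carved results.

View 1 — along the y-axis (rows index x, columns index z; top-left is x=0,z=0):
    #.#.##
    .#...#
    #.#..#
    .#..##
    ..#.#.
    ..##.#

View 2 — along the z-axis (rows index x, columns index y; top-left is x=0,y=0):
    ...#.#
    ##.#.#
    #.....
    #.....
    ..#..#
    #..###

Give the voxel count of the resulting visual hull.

before carving: 216 voxels (6×6×6)
[1] y-view keeps 17 columns → grid now 102
[2] z-view keeps 14 columns → grid now 38

voxel count = 38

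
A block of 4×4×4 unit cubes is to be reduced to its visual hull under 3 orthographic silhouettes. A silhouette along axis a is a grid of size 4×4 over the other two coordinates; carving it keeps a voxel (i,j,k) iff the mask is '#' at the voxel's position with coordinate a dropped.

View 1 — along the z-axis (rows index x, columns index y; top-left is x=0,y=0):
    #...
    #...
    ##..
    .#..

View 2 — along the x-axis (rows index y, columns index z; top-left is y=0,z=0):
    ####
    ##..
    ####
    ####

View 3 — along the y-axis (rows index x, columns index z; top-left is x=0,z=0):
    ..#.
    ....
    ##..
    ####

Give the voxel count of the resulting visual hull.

before carving: 64 voxels (4×4×4)
step 1: project along z, AND mask (5/16) → |grid| = 20
step 2: project along x, AND mask (14/16) → |grid| = 16
step 3: project along y, AND mask (7/16) → |grid| = 7

voxel count = 7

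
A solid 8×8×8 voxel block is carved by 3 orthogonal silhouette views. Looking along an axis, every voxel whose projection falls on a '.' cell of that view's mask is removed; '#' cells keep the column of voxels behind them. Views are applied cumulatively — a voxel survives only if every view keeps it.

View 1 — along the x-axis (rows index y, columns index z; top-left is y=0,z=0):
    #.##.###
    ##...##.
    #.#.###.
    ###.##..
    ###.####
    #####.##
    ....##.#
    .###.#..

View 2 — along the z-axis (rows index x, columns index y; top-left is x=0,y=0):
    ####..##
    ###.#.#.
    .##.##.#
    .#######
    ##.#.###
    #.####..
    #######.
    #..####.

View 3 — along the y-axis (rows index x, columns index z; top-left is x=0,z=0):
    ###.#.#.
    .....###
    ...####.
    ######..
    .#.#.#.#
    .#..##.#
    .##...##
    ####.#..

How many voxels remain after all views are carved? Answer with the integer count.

before carving: 512 voxels (8×8×8)
[1] x-view keeps 41 columns → grid now 328
[2] z-view keeps 46 columns → grid now 238
[3] y-view keeps 35 columns → grid now 134

|visual hull| = 134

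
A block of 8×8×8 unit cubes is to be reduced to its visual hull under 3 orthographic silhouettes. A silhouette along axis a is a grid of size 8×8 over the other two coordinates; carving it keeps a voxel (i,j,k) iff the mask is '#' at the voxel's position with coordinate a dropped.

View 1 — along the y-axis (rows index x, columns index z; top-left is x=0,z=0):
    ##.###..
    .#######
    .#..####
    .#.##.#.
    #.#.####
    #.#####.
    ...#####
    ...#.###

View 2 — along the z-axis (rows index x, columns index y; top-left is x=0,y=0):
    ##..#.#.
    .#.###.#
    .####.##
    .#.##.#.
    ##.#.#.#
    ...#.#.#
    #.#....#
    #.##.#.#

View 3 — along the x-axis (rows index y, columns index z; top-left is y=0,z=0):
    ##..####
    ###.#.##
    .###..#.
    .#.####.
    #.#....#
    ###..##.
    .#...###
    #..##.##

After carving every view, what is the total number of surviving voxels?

before carving: 512 voxels (8×8×8)
  1. axis=1 (XZ plane), |mask|=42  ⇒  voxels=336
  2. axis=2 (XY plane), |mask|=35  ⇒  voxels=184
  3. axis=0 (YZ plane), |mask|=38  ⇒  voxels=113

remaining voxels: 113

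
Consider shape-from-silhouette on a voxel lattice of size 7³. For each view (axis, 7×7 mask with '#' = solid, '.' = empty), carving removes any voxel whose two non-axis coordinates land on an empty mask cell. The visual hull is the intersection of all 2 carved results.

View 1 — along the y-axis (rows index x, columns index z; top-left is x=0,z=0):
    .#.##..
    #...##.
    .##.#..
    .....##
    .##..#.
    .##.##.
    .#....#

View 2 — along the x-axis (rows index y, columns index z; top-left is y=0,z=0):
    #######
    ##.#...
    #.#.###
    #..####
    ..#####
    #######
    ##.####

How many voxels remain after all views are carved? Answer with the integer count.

start: 7×7×7 = 343 voxels
[1] y-view keeps 20 columns → grid now 140
[2] x-view keeps 38 columns → grid now 104

104 voxels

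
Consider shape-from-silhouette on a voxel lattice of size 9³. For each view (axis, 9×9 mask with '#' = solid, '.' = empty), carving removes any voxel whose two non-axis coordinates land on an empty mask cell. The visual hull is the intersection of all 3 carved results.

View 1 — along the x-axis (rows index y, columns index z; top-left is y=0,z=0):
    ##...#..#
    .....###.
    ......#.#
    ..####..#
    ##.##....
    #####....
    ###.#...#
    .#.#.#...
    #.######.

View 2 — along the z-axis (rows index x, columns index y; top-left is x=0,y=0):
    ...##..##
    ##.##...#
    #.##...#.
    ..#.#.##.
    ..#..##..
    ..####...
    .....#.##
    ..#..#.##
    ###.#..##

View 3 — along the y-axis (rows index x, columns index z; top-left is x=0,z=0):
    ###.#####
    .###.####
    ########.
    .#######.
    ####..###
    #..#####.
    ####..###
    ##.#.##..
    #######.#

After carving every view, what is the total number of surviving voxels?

start: 9×9×9 = 729 voxels
V1 x: intersect with YZ mask (38 set) -- 342 left
V2 z: intersect with XY mask (37 set) -- 153 left
V3 y: intersect with XZ mask (63 set) -- 116 left

116 voxels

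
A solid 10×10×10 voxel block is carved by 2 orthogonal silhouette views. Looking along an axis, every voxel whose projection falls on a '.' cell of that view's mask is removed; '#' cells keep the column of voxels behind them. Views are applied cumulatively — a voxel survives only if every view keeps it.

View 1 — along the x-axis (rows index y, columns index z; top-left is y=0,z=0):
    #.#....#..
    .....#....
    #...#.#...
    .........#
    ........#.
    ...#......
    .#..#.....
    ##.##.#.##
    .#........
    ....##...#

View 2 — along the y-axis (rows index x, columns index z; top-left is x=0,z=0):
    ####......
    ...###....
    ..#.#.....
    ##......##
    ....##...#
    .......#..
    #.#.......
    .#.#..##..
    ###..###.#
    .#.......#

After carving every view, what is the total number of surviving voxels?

initial block: 10^3 = 1000
carve view 1 (along x, YZ-mask fill 23/100): 230 voxels remain
carve view 2 (along y, XZ-mask fill 32/100): 76 voxels remain

voxel count = 76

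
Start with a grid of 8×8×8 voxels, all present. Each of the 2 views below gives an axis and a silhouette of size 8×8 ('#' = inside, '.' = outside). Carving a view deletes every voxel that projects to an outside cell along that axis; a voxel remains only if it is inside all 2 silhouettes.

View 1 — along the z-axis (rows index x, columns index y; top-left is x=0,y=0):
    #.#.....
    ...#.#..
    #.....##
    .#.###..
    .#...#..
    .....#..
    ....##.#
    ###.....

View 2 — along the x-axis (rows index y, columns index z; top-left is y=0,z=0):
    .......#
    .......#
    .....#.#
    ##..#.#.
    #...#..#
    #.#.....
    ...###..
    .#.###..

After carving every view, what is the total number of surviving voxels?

voxel count = 45

before carving: 512 voxels (8×8×8)
  1. axis=2 (XY plane), |mask|=20  ⇒  voxels=160
  2. axis=0 (YZ plane), |mask|=20  ⇒  voxels=45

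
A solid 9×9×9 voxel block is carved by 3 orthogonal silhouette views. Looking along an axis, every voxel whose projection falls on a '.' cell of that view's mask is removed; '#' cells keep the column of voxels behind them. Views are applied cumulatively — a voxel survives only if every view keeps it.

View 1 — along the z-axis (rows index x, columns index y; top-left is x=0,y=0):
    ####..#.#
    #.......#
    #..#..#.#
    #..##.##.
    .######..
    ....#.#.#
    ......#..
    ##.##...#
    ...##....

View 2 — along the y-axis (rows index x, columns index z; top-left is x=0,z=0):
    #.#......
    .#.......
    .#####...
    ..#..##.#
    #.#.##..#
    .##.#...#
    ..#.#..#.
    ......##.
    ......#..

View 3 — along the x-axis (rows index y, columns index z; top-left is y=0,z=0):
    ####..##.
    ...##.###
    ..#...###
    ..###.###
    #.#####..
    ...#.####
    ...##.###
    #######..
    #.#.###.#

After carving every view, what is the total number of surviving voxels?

65 voxels

full grid |V| = 729
  1. axis=2 (XY plane), |mask|=34  ⇒  voxels=306
  2. axis=1 (XZ plane), |mask|=27  ⇒  voxels=111
  3. axis=0 (YZ plane), |mask|=50  ⇒  voxels=65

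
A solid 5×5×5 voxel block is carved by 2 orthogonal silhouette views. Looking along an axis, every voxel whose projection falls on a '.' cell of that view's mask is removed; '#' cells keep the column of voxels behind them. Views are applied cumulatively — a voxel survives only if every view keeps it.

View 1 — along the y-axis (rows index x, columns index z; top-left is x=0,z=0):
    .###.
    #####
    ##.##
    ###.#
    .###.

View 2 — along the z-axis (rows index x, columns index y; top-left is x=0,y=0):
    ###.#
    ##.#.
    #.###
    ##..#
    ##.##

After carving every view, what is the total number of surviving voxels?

remaining voxels: 67

initial block: 5^3 = 125
carve view 1 (along y, XZ-mask fill 19/25): 95 voxels remain
carve view 2 (along z, XY-mask fill 18/25): 67 voxels remain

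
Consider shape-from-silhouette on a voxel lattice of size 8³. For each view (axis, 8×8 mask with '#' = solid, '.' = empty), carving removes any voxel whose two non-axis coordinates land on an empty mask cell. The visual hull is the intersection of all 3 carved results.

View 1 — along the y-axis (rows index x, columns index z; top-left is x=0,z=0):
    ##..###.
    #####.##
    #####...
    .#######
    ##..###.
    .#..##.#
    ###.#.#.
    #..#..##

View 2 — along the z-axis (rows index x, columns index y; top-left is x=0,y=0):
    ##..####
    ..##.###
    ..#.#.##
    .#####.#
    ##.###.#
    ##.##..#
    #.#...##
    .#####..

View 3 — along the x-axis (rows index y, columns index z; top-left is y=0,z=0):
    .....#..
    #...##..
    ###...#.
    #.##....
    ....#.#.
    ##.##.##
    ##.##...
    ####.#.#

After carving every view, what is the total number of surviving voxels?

remaining voxels: 110

initial block: 8^3 = 512
after view 1 [y-axis, 42 of 64 cells solid] → remaining = 336
after view 2 [z-axis, 41 of 64 cells solid] → remaining = 217
after view 3 [x-axis, 29 of 64 cells solid] → remaining = 110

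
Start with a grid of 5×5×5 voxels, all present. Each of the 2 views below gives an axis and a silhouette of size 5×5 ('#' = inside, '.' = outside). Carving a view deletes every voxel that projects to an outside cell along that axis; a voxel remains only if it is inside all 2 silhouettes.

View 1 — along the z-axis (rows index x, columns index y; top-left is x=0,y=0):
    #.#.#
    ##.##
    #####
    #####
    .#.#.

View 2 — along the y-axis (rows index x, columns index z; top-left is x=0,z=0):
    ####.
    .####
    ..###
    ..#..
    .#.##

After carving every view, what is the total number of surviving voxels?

start: 5×5×5 = 125 voxels
after view 1 [z-axis, 19 of 25 cells solid] → remaining = 95
after view 2 [y-axis, 15 of 25 cells solid] → remaining = 54

voxel count = 54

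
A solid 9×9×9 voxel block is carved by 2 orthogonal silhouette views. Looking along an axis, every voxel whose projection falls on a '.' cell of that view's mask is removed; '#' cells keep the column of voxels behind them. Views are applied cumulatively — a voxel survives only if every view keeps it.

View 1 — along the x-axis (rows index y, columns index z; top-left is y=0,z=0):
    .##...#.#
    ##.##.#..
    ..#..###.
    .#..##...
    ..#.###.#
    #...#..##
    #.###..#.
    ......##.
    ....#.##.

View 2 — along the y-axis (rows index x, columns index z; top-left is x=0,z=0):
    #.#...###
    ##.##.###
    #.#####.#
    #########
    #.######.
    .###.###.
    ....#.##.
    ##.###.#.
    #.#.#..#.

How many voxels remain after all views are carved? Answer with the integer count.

initial block: 9^3 = 729
carve view 1 (along x, YZ-mask fill 35/81): 315 voxels remain
carve view 2 (along y, XZ-mask fill 54/81): 220 voxels remain

|visual hull| = 220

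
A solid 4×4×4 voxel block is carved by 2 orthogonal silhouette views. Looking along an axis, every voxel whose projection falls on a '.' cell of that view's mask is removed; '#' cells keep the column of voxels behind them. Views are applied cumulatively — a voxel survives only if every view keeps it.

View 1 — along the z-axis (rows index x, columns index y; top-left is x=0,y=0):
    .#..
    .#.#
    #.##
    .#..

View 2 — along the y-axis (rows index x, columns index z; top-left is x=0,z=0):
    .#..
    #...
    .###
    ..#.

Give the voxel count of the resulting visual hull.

13 voxels

start: 4×4×4 = 64 voxels
[1] z-view keeps 7 columns → grid now 28
[2] y-view keeps 6 columns → grid now 13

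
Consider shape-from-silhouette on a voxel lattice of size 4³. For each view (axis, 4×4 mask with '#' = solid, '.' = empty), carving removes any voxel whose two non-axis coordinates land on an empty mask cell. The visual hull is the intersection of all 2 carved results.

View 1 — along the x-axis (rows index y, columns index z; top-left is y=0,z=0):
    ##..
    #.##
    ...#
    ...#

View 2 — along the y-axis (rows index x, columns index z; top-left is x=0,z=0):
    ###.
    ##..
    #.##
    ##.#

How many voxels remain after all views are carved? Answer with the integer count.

start: 4×4×4 = 64 voxels
step 1: project along x, AND mask (7/16) → |grid| = 28
step 2: project along y, AND mask (11/16) → |grid| = 19

19 voxels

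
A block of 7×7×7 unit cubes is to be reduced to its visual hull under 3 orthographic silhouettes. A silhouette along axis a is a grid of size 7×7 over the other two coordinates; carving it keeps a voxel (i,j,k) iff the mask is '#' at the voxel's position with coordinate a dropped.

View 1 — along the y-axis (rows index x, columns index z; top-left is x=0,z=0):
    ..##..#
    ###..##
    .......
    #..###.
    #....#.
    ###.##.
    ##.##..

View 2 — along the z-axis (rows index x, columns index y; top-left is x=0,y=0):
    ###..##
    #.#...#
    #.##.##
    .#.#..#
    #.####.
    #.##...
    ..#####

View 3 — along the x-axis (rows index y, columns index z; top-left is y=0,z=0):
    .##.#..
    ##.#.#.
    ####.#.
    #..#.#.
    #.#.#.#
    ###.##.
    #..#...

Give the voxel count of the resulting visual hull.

before carving: 343 voxels (7×7×7)
[1] y-view keeps 23 columns → grid now 161
[2] z-view keeps 29 columns → grid now 87
[3] x-view keeps 26 columns → grid now 49

49 voxels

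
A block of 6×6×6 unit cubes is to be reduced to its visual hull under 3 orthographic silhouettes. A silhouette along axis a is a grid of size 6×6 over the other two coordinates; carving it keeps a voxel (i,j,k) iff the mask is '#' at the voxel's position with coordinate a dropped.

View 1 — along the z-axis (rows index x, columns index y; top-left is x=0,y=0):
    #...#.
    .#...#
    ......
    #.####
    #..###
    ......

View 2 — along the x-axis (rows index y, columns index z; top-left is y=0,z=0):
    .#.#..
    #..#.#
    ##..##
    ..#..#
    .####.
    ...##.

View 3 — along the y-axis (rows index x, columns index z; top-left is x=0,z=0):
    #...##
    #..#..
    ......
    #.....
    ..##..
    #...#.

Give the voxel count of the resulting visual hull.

start: 6×6×6 = 216 voxels
[1] z-view keeps 13 columns → grid now 78
[2] x-view keeps 17 columns → grid now 35
[3] y-view keeps 10 columns → grid now 10

voxel count = 10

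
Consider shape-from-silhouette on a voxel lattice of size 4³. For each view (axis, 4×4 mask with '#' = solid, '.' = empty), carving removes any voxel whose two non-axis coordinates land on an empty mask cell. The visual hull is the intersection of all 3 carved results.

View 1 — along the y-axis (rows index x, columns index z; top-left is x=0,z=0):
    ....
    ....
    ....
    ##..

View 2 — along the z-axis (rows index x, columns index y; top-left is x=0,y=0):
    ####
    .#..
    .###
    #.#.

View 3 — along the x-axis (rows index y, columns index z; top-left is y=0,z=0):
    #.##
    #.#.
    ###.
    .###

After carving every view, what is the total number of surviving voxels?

full grid |V| = 64
carve view 1 (along y, XZ-mask fill 2/16): 8 voxels remain
carve view 2 (along z, XY-mask fill 10/16): 4 voxels remain
carve view 3 (along x, YZ-mask fill 11/16): 3 voxels remain

remaining voxels: 3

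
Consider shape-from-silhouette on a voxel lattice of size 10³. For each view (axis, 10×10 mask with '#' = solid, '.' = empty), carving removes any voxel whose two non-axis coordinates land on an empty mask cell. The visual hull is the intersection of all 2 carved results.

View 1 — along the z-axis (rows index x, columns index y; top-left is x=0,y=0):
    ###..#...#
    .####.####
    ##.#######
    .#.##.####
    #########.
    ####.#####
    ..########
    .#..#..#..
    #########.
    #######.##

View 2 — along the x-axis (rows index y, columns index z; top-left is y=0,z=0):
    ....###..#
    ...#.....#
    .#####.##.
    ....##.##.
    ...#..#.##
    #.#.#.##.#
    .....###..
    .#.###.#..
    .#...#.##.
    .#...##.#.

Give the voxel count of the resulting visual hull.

full grid |V| = 1000
[1] z-view keeps 76 columns → grid now 760
[2] x-view keeps 43 columns → grid now 321

|visual hull| = 321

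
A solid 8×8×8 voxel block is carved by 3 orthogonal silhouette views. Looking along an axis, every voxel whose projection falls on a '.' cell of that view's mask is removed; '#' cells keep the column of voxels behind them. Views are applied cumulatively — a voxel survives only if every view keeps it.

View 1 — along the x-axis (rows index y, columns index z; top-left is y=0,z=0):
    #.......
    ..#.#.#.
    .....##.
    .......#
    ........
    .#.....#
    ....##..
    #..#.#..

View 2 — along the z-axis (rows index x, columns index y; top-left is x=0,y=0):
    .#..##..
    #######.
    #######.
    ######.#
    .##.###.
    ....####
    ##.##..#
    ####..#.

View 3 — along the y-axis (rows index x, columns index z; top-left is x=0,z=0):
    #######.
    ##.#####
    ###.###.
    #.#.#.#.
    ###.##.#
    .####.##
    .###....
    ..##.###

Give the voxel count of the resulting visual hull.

start: 8×8×8 = 512 voxels
after view 1 [x-axis, 14 of 64 cells solid] → remaining = 112
after view 2 [z-axis, 43 of 64 cells solid] → remaining = 72
after view 3 [y-axis, 44 of 64 cells solid] → remaining = 48

|visual hull| = 48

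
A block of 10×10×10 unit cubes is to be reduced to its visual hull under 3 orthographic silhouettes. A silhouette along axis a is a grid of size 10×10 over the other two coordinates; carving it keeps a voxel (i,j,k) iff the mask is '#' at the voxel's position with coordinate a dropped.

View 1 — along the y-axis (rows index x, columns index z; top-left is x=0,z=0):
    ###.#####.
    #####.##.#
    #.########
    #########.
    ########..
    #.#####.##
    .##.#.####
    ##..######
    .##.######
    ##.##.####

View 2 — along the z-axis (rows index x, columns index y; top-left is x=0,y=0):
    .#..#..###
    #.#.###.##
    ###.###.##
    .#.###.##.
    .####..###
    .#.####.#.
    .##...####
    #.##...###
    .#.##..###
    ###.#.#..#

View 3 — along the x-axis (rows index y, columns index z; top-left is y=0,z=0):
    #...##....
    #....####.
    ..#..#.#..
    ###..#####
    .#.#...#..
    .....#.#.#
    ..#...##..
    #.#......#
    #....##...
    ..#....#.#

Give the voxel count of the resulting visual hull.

full grid |V| = 1000
after view 1 [y-axis, 81 of 100 cells solid] → remaining = 810
after view 2 [z-axis, 63 of 100 cells solid] → remaining = 512
after view 3 [x-axis, 37 of 100 cells solid] → remaining = 186

|visual hull| = 186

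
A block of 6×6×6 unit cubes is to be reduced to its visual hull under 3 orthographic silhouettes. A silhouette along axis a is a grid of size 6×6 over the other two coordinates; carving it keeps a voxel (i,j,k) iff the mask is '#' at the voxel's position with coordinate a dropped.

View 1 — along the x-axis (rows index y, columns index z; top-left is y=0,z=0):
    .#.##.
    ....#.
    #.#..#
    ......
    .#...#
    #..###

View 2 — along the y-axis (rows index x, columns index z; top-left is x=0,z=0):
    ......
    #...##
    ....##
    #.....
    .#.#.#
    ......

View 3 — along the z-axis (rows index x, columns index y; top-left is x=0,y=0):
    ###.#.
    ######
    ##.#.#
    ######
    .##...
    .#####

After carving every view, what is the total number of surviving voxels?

voxel count = 15

before carving: 216 voxels (6×6×6)
step 1: project along x, AND mask (13/36) → |grid| = 78
step 2: project along y, AND mask (9/36) → |grid| = 23
step 3: project along z, AND mask (27/36) → |grid| = 15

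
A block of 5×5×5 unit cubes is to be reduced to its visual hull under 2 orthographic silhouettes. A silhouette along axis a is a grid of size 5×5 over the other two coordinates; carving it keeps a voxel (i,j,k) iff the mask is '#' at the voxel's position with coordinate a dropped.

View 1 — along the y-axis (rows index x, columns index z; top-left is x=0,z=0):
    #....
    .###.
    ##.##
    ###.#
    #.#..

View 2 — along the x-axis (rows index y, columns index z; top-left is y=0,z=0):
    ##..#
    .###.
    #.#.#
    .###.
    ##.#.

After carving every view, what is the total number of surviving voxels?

43 voxels

before carving: 125 voxels (5×5×5)
[1] y-view keeps 14 columns → grid now 70
[2] x-view keeps 15 columns → grid now 43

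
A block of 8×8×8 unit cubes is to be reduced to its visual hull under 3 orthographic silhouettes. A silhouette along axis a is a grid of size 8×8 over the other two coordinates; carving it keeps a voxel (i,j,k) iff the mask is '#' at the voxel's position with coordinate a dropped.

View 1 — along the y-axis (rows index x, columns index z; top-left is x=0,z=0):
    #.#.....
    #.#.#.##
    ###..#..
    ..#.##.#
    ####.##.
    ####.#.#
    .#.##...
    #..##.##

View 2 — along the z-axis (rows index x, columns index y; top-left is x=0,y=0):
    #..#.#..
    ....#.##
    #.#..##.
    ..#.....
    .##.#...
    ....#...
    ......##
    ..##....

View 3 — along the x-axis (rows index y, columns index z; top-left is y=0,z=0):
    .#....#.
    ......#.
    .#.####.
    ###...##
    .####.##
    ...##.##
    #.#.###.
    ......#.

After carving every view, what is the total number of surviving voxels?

|visual hull| = 39

start: 8×8×8 = 512 voxels
carve view 1 (along y, XZ-mask fill 35/64): 280 voxels remain
carve view 2 (along z, XY-mask fill 19/64): 81 voxels remain
carve view 3 (along x, YZ-mask fill 29/64): 39 voxels remain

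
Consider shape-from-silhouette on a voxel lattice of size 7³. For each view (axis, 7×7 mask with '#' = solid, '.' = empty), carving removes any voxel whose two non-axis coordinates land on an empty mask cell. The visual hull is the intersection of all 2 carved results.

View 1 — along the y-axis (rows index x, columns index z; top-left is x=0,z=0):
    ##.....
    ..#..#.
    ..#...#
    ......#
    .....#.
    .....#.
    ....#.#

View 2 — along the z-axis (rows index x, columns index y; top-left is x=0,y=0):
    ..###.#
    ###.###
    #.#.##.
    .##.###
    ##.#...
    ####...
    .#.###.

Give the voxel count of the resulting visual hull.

voxel count = 48

full grid |V| = 343
carve view 1 (along y, XZ-mask fill 11/49): 77 voxels remain
carve view 2 (along z, XY-mask fill 30/49): 48 voxels remain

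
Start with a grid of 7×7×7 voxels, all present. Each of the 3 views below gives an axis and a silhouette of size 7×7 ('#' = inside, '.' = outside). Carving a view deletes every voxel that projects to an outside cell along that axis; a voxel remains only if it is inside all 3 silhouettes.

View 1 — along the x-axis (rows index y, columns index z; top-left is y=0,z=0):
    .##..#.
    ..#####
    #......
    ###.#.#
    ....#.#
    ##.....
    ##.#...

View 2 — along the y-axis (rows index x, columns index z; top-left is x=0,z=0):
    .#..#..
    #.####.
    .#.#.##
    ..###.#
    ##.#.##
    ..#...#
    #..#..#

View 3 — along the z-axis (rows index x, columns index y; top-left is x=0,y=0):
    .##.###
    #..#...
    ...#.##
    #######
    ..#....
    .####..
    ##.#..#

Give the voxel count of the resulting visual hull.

37 voxels

start: 7×7×7 = 343 voxels
[1] x-view keeps 21 columns → grid now 147
[2] y-view keeps 25 columns → grid now 73
[3] z-view keeps 26 columns → grid now 37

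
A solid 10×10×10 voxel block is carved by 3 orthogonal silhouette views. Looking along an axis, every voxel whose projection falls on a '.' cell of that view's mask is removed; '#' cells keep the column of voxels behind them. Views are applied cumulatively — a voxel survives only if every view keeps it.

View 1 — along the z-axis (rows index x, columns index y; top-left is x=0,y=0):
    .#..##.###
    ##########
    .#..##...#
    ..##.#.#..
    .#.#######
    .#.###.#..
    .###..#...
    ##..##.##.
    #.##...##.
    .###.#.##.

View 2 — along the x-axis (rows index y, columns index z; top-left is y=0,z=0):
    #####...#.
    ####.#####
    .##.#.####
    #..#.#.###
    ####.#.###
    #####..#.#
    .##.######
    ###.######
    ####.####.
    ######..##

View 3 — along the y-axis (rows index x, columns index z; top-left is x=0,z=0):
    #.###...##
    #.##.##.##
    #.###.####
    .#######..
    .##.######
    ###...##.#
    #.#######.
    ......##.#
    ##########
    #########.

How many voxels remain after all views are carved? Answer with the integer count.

start: 10×10×10 = 1000 voxels
carve view 1 (along z, XY-mask fill 58/100): 580 voxels remain
carve view 2 (along x, YZ-mask fill 76/100): 447 voxels remain
carve view 3 (along y, XZ-mask fill 72/100): 314 voxels remain

|visual hull| = 314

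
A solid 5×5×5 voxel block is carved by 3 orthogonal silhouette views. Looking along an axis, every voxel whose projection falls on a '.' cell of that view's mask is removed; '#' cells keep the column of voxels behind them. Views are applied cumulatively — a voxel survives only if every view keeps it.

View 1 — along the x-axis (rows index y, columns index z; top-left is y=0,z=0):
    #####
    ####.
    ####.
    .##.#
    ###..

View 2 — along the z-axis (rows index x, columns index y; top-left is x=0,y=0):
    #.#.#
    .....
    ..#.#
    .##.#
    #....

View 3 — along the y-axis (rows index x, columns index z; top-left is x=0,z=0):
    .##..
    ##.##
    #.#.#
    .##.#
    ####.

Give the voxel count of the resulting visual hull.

voxel count = 20

full grid |V| = 125
V1 x: intersect with YZ mask (19 set) -- 95 left
V2 z: intersect with XY mask (9 set) -- 35 left
V3 y: intersect with XZ mask (16 set) -- 20 left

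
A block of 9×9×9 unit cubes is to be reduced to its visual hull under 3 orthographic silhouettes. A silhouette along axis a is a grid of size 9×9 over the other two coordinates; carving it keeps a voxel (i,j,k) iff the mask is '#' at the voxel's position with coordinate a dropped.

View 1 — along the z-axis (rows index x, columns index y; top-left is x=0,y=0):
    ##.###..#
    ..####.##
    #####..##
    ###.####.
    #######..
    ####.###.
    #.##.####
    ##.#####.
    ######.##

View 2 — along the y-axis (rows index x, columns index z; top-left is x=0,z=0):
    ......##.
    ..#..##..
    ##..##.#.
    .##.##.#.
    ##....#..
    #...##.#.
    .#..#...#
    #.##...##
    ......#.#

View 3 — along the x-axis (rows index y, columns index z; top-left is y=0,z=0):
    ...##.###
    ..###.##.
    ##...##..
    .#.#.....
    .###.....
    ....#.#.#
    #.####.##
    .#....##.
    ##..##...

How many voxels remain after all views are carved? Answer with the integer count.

before carving: 729 voxels (9×9×9)
step 1: project along z, AND mask (62/81) → |grid| = 558
step 2: project along y, AND mask (32/81) → |grid| = 221
step 3: project along x, AND mask (36/81) → |grid| = 97

remaining voxels: 97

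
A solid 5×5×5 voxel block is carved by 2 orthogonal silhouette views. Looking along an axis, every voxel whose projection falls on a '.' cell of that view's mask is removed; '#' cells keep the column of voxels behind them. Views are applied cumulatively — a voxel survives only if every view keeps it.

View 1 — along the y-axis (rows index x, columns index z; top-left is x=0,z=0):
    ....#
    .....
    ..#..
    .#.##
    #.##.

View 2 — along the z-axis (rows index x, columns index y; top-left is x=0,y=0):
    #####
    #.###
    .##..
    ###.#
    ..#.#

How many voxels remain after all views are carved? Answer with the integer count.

voxel count = 25

initial block: 5^3 = 125
[1] y-view keeps 8 columns → grid now 40
[2] z-view keeps 17 columns → grid now 25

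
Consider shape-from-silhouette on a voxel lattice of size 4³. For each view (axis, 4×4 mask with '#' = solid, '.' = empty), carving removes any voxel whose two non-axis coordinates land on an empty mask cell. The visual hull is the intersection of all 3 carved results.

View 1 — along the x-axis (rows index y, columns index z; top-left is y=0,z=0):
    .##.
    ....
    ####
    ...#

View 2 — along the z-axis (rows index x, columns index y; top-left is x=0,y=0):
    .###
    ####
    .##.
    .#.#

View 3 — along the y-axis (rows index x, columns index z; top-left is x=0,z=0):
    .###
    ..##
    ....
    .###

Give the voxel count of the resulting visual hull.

|visual hull| = 9

full grid |V| = 64
V1 x: intersect with YZ mask (7 set) -- 28 left
V2 z: intersect with XY mask (11 set) -- 17 left
V3 y: intersect with XZ mask (8 set) -- 9 left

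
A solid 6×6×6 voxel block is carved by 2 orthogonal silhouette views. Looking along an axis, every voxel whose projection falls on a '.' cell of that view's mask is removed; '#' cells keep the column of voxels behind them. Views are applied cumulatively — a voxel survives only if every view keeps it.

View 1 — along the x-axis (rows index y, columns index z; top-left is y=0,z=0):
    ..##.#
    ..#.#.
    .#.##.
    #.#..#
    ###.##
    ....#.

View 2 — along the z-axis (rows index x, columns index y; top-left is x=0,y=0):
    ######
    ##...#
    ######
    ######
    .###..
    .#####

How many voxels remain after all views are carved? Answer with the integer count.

start: 6×6×6 = 216 voxels
carve view 1 (along x, YZ-mask fill 17/36): 102 voxels remain
carve view 2 (along z, XY-mask fill 29/36): 79 voxels remain

remaining voxels: 79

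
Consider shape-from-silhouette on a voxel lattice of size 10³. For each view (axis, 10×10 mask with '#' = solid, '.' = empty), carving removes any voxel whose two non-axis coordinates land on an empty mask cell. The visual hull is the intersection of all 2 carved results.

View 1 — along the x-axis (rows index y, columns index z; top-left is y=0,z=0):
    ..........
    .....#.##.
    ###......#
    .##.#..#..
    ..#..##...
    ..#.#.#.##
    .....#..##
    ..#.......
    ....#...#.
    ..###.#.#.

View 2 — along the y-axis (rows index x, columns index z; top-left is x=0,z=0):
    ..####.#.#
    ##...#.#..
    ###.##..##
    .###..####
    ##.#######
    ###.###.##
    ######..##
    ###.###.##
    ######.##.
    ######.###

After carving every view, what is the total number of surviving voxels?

remaining voxels: 227

before carving: 1000 voxels (10×10×10)
carve view 1 (along x, YZ-mask fill 30/100): 300 voxels remain
carve view 2 (along y, XZ-mask fill 74/100): 227 voxels remain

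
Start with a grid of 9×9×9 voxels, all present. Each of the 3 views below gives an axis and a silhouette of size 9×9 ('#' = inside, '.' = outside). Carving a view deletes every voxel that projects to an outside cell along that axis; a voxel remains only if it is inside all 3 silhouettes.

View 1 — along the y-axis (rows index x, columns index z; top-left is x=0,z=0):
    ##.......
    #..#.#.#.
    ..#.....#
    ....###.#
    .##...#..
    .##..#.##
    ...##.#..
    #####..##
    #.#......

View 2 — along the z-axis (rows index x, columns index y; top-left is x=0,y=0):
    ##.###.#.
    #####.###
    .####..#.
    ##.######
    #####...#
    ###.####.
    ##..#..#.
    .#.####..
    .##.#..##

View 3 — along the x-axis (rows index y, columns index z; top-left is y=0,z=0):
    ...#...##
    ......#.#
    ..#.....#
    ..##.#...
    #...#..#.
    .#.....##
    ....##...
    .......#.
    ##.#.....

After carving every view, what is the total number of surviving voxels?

initial block: 9^3 = 729
carve view 1 (along y, XZ-mask fill 32/81): 288 voxels remain
carve view 2 (along z, XY-mask fill 54/81): 196 voxels remain
carve view 3 (along x, YZ-mask fill 22/81): 55 voxels remain

|visual hull| = 55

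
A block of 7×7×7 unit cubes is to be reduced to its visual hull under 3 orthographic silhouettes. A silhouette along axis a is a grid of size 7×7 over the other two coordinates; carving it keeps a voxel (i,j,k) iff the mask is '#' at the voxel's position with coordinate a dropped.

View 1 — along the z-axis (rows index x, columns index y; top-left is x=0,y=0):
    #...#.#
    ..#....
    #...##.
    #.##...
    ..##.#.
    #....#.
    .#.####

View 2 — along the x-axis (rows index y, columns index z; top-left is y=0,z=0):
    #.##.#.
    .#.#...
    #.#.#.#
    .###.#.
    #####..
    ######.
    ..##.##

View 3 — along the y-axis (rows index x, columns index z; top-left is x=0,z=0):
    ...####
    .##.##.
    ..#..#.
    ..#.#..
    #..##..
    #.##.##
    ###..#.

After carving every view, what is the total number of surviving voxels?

45 voxels

initial block: 7^3 = 343
step 1: project along z, AND mask (20/49) → |grid| = 140
step 2: project along x, AND mask (29/49) → |grid| = 89
step 3: project along y, AND mask (24/49) → |grid| = 45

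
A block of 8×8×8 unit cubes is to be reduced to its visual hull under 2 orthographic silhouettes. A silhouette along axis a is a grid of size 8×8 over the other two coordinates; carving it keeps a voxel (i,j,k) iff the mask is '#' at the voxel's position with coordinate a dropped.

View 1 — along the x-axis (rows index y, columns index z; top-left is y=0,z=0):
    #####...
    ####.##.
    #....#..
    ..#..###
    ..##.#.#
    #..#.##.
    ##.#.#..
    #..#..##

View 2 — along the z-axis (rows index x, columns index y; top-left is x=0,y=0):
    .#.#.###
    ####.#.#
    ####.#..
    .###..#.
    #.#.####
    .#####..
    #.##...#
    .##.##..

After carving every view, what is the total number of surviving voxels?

full grid |V| = 512
V1 x: intersect with YZ mask (33 set) -- 264 left
V2 z: intersect with XY mask (39 set) -- 158 left

|visual hull| = 158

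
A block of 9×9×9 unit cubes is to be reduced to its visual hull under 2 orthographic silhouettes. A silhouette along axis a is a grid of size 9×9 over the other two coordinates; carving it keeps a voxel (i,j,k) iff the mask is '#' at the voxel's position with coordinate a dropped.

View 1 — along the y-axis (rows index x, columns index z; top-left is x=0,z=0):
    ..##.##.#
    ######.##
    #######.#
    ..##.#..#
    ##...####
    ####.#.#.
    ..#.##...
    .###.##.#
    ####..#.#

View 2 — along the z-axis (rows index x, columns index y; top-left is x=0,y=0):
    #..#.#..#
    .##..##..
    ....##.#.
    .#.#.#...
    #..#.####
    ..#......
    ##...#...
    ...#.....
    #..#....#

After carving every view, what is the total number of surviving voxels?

|visual hull| = 163

before carving: 729 voxels (9×9×9)
  1. axis=1 (XZ plane), |mask|=52  ⇒  voxels=468
  2. axis=2 (XY plane), |mask|=28  ⇒  voxels=163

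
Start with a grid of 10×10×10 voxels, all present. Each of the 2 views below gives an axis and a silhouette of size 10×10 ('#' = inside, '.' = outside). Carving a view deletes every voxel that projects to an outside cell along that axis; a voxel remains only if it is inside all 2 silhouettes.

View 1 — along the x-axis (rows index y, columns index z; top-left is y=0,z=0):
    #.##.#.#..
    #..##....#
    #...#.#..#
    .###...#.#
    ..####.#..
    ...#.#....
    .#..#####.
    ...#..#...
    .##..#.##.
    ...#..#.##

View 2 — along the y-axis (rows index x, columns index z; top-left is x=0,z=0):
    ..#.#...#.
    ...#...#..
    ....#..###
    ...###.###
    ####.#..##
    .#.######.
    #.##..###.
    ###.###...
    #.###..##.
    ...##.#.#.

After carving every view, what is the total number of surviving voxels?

start: 10×10×10 = 1000 voxels
after view 1 [x-axis, 42 of 100 cells solid] → remaining = 420
after view 2 [y-axis, 51 of 100 cells solid] → remaining = 220

220 voxels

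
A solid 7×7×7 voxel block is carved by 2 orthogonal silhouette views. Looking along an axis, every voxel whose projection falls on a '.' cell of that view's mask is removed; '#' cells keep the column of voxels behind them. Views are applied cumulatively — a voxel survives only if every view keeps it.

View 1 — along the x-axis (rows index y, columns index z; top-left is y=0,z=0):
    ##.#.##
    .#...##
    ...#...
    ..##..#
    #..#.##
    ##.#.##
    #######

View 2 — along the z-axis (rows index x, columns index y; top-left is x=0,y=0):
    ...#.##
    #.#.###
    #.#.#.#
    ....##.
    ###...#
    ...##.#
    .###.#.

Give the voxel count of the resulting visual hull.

105 voxels

before carving: 343 voxels (7×7×7)
step 1: project along x, AND mask (28/49) → |grid| = 196
step 2: project along z, AND mask (25/49) → |grid| = 105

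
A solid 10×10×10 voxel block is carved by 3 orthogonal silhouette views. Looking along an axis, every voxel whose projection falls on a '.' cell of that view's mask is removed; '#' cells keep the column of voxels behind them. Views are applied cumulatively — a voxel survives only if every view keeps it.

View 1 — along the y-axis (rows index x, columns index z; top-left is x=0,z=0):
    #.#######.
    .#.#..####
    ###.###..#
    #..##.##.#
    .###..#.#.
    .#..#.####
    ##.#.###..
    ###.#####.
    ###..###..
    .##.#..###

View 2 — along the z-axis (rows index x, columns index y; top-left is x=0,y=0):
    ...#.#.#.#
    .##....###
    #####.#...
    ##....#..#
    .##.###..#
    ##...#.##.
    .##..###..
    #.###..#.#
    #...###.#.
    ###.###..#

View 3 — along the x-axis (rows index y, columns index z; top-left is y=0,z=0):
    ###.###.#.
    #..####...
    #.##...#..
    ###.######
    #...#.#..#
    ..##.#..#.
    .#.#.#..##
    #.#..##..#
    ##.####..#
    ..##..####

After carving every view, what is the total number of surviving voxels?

start: 10×10×10 = 1000 voxels
step 1: project along y, AND mask (64/100) → |grid| = 640
step 2: project along z, AND mask (53/100) → |grid| = 338
step 3: project along x, AND mask (56/100) → |grid| = 179

remaining voxels: 179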